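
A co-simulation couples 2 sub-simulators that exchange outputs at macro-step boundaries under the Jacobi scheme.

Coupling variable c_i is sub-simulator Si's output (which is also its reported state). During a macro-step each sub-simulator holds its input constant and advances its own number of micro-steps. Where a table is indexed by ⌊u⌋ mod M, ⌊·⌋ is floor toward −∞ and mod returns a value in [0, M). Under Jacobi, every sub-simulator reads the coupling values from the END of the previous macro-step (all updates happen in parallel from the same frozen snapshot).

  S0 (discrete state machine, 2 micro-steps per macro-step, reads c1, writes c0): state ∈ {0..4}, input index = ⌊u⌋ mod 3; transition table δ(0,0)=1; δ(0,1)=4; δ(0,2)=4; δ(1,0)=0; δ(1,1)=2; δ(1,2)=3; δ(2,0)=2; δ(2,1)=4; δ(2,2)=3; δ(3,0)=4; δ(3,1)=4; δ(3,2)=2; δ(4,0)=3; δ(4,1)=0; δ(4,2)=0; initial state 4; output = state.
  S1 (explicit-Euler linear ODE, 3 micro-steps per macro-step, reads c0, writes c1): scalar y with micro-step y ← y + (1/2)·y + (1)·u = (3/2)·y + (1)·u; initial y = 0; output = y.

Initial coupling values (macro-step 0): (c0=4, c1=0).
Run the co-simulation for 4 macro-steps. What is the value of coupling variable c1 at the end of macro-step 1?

macro 1: S0 reads c1=0 → after 2×micro: 4; S1 reads c0=4 → after 3×micro: 19 ⇒ (c0=4, c1=19)
macro 2: S0 reads c1=19 → after 2×micro: 4; S1 reads c0=4 → after 3×micro: 665/8 ⇒ (c0=4, c1=665/8)
macro 3: S0 reads c1=665/8 → after 2×micro: 4; S1 reads c0=4 → after 3×micro: 19171/64 ⇒ (c0=4, c1=19171/64)
macro 4: S0 reads c1=19171/64 → after 2×micro: 4; S1 reads c0=4 → after 3×micro: 527345/512 ⇒ (c0=4, c1=527345/512)

c1 at macro-step 1 = 19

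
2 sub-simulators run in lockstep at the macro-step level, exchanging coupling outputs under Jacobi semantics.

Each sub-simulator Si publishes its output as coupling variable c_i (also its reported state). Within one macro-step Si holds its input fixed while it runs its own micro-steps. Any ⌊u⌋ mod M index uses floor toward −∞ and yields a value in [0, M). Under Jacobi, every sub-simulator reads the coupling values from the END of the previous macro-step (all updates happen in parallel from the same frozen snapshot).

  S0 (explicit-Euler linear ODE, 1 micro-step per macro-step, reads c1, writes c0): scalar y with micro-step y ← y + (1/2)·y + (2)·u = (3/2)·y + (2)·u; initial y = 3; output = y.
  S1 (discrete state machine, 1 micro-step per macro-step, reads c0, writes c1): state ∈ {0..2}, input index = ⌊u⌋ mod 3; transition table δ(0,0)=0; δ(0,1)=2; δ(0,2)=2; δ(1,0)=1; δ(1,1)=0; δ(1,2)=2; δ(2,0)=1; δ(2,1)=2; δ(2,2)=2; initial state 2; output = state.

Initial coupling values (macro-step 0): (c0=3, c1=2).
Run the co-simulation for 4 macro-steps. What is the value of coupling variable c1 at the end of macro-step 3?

macro 1: S0 reads c1=2 → after 1×micro: 17/2; S1 reads c0=3 → after 1×micro: 1 ⇒ (c0=17/2, c1=1)
macro 2: S0 reads c1=1 → after 1×micro: 59/4; S1 reads c0=17/2 → after 1×micro: 2 ⇒ (c0=59/4, c1=2)
macro 3: S0 reads c1=2 → after 1×micro: 209/8; S1 reads c0=59/4 → after 1×micro: 2 ⇒ (c0=209/8, c1=2)
macro 4: S0 reads c1=2 → after 1×micro: 691/16; S1 reads c0=209/8 → after 1×micro: 2 ⇒ (c0=691/16, c1=2)

c1 at macro-step 3 = 2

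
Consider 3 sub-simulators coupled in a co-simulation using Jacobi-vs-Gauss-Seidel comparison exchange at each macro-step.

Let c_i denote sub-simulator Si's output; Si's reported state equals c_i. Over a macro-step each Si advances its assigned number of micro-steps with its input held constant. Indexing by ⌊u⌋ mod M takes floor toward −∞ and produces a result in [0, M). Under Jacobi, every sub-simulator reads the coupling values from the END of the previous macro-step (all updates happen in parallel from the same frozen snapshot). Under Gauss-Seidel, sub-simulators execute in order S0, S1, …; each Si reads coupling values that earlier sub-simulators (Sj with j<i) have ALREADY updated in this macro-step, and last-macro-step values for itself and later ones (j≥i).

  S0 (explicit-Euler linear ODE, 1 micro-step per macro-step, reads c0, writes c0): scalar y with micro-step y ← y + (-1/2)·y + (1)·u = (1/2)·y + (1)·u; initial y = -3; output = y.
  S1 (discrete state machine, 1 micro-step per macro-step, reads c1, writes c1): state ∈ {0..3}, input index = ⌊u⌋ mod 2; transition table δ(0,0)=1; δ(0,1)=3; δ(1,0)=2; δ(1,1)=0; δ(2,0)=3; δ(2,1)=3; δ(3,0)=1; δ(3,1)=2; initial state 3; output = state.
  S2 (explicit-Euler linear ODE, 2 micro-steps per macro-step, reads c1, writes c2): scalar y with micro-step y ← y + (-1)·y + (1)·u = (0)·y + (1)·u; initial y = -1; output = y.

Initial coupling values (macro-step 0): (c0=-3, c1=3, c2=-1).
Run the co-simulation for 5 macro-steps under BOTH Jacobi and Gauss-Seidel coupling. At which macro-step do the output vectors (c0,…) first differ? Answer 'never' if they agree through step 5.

first divergence at macro-step: 1

[Jacobi] macro 1: S0 reads c0=-3 → after 1×micro: -9/2; S1 reads c1=3 → after 1×micro: 2; S2 reads c1=3 → after 2×micro: 3 ⇒ (c0=-9/2, c1=2, c2=3)
[Jacobi] macro 2: S0 reads c0=-9/2 → after 1×micro: -27/4; S1 reads c1=2 → after 1×micro: 3; S2 reads c1=2 → after 2×micro: 2 ⇒ (c0=-27/4, c1=3, c2=2)
[Jacobi] macro 3: S0 reads c0=-27/4 → after 1×micro: -81/8; S1 reads c1=3 → after 1×micro: 2; S2 reads c1=3 → after 2×micro: 3 ⇒ (c0=-81/8, c1=2, c2=3)
[Jacobi] macro 4: S0 reads c0=-81/8 → after 1×micro: -243/16; S1 reads c1=2 → after 1×micro: 3; S2 reads c1=2 → after 2×micro: 2 ⇒ (c0=-243/16, c1=3, c2=2)
[Jacobi] macro 5: S0 reads c0=-243/16 → after 1×micro: -729/32; S1 reads c1=3 → after 1×micro: 2; S2 reads c1=3 → after 2×micro: 3 ⇒ (c0=-729/32, c1=2, c2=3)
[Gauss-Seidel] macro 1: S0 reads c0=-3 → after 1×micro: -9/2; S1 reads c1=3 → after 1×micro: 2; S2 reads c1=2 → after 2×micro: 2 ⇒ (c0=-9/2, c1=2, c2=2)
[Gauss-Seidel] macro 2: S0 reads c0=-9/2 → after 1×micro: -27/4; S1 reads c1=2 → after 1×micro: 3; S2 reads c1=3 → after 2×micro: 3 ⇒ (c0=-27/4, c1=3, c2=3)
[Gauss-Seidel] macro 3: S0 reads c0=-27/4 → after 1×micro: -81/8; S1 reads c1=3 → after 1×micro: 2; S2 reads c1=2 → after 2×micro: 2 ⇒ (c0=-81/8, c1=2, c2=2)
[Gauss-Seidel] macro 4: S0 reads c0=-81/8 → after 1×micro: -243/16; S1 reads c1=2 → after 1×micro: 3; S2 reads c1=3 → after 2×micro: 3 ⇒ (c0=-243/16, c1=3, c2=3)
[Gauss-Seidel] macro 5: S0 reads c0=-243/16 → after 1×micro: -729/32; S1 reads c1=3 → after 1×micro: 2; S2 reads c1=2 → after 2×micro: 2 ⇒ (c0=-729/32, c1=2, c2=2)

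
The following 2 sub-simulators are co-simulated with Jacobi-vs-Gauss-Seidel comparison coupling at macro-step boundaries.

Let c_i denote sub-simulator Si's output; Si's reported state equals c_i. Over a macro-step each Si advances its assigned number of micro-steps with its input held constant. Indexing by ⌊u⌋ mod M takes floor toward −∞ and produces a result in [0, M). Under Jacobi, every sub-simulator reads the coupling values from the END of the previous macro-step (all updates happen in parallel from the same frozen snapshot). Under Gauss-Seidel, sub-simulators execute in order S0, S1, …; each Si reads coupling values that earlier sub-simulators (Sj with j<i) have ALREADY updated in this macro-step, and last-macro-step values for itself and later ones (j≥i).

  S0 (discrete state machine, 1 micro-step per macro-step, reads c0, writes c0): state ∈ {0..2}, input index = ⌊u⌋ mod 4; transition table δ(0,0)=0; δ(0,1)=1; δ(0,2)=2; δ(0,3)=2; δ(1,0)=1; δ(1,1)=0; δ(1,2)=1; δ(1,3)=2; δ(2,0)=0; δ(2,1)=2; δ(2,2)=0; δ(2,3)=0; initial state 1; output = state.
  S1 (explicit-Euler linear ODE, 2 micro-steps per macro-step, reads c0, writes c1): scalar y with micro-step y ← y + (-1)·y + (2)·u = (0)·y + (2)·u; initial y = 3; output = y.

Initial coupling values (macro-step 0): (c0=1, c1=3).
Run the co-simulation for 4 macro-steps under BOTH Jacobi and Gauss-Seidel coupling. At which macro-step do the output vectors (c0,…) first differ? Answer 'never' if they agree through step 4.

first divergence at macro-step: 1

[Jacobi] macro 1: S0 reads c0=1 → after 1×micro: 0; S1 reads c0=1 → after 2×micro: 2 ⇒ (c0=0, c1=2)
[Jacobi] macro 2: S0 reads c0=0 → after 1×micro: 0; S1 reads c0=0 → after 2×micro: 0 ⇒ (c0=0, c1=0)
[Jacobi] macro 3: S0 reads c0=0 → after 1×micro: 0; S1 reads c0=0 → after 2×micro: 0 ⇒ (c0=0, c1=0)
[Jacobi] macro 4: S0 reads c0=0 → after 1×micro: 0; S1 reads c0=0 → after 2×micro: 0 ⇒ (c0=0, c1=0)
[Gauss-Seidel] macro 1: S0 reads c0=1 → after 1×micro: 0; S1 reads c0=0 → after 2×micro: 0 ⇒ (c0=0, c1=0)
[Gauss-Seidel] macro 2: S0 reads c0=0 → after 1×micro: 0; S1 reads c0=0 → after 2×micro: 0 ⇒ (c0=0, c1=0)
[Gauss-Seidel] macro 3: S0 reads c0=0 → after 1×micro: 0; S1 reads c0=0 → after 2×micro: 0 ⇒ (c0=0, c1=0)
[Gauss-Seidel] macro 4: S0 reads c0=0 → after 1×micro: 0; S1 reads c0=0 → after 2×micro: 0 ⇒ (c0=0, c1=0)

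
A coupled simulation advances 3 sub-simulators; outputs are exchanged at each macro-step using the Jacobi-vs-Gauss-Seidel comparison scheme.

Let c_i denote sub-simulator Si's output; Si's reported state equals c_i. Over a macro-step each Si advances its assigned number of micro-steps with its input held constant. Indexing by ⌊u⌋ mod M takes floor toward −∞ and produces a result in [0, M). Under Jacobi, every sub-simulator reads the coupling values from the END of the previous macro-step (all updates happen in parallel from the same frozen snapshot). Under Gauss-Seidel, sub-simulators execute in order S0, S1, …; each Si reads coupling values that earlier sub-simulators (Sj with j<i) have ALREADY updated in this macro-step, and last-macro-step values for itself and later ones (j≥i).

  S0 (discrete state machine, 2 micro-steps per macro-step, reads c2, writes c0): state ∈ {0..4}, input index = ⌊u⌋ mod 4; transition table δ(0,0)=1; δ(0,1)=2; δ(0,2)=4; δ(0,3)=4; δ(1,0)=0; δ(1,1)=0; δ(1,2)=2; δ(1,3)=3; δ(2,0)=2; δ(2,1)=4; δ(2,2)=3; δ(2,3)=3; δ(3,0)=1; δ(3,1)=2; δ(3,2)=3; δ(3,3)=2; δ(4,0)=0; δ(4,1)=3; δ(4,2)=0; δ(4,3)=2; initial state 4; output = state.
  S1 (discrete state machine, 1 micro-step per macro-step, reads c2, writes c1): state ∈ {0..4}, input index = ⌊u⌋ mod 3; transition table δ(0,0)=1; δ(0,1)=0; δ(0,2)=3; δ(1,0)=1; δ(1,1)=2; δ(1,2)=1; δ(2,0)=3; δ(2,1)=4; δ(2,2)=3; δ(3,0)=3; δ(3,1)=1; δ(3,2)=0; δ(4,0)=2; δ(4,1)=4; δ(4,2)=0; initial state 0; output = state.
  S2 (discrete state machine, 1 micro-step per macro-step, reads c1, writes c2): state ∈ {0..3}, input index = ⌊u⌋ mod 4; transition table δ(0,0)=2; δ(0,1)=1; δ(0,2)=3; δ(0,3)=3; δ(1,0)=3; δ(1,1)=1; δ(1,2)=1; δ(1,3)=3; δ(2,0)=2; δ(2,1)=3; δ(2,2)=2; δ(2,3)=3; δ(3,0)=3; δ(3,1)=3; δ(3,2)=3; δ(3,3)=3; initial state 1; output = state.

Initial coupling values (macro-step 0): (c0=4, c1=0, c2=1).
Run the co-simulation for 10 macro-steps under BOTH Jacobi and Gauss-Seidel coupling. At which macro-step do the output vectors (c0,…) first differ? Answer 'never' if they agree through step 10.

first divergence at macro-step: never

[Jacobi] macro 1: S0 reads c2=1 → after 2×micro: 2; S1 reads c2=1 → after 1×micro: 0; S2 reads c1=0 → after 1×micro: 3 ⇒ (c0=2, c1=0, c2=3)
[Jacobi] macro 2: S0 reads c2=3 → after 2×micro: 2; S1 reads c2=3 → after 1×micro: 1; S2 reads c1=0 → after 1×micro: 3 ⇒ (c0=2, c1=1, c2=3)
[Jacobi] macro 3: S0 reads c2=3 → after 2×micro: 2; S1 reads c2=3 → after 1×micro: 1; S2 reads c1=1 → after 1×micro: 3 ⇒ (c0=2, c1=1, c2=3)
[Jacobi] macro 4: S0 reads c2=3 → after 2×micro: 2; S1 reads c2=3 → after 1×micro: 1; S2 reads c1=1 → after 1×micro: 3 ⇒ (c0=2, c1=1, c2=3)
[Jacobi] macro 5: S0 reads c2=3 → after 2×micro: 2; S1 reads c2=3 → after 1×micro: 1; S2 reads c1=1 → after 1×micro: 3 ⇒ (c0=2, c1=1, c2=3)
[Jacobi] macro 6: S0 reads c2=3 → after 2×micro: 2; S1 reads c2=3 → after 1×micro: 1; S2 reads c1=1 → after 1×micro: 3 ⇒ (c0=2, c1=1, c2=3)
[Jacobi] macro 7: S0 reads c2=3 → after 2×micro: 2; S1 reads c2=3 → after 1×micro: 1; S2 reads c1=1 → after 1×micro: 3 ⇒ (c0=2, c1=1, c2=3)
[Jacobi] macro 8: S0 reads c2=3 → after 2×micro: 2; S1 reads c2=3 → after 1×micro: 1; S2 reads c1=1 → after 1×micro: 3 ⇒ (c0=2, c1=1, c2=3)
[Jacobi] macro 9: S0 reads c2=3 → after 2×micro: 2; S1 reads c2=3 → after 1×micro: 1; S2 reads c1=1 → after 1×micro: 3 ⇒ (c0=2, c1=1, c2=3)
[Jacobi] macro 10: S0 reads c2=3 → after 2×micro: 2; S1 reads c2=3 → after 1×micro: 1; S2 reads c1=1 → after 1×micro: 3 ⇒ (c0=2, c1=1, c2=3)
[Gauss-Seidel] macro 1: S0 reads c2=1 → after 2×micro: 2; S1 reads c2=1 → after 1×micro: 0; S2 reads c1=0 → after 1×micro: 3 ⇒ (c0=2, c1=0, c2=3)
[Gauss-Seidel] macro 2: S0 reads c2=3 → after 2×micro: 2; S1 reads c2=3 → after 1×micro: 1; S2 reads c1=1 → after 1×micro: 3 ⇒ (c0=2, c1=1, c2=3)
[Gauss-Seidel] macro 3: S0 reads c2=3 → after 2×micro: 2; S1 reads c2=3 → after 1×micro: 1; S2 reads c1=1 → after 1×micro: 3 ⇒ (c0=2, c1=1, c2=3)
[Gauss-Seidel] macro 4: S0 reads c2=3 → after 2×micro: 2; S1 reads c2=3 → after 1×micro: 1; S2 reads c1=1 → after 1×micro: 3 ⇒ (c0=2, c1=1, c2=3)
[Gauss-Seidel] macro 5: S0 reads c2=3 → after 2×micro: 2; S1 reads c2=3 → after 1×micro: 1; S2 reads c1=1 → after 1×micro: 3 ⇒ (c0=2, c1=1, c2=3)
[Gauss-Seidel] macro 6: S0 reads c2=3 → after 2×micro: 2; S1 reads c2=3 → after 1×micro: 1; S2 reads c1=1 → after 1×micro: 3 ⇒ (c0=2, c1=1, c2=3)
[Gauss-Seidel] macro 7: S0 reads c2=3 → after 2×micro: 2; S1 reads c2=3 → after 1×micro: 1; S2 reads c1=1 → after 1×micro: 3 ⇒ (c0=2, c1=1, c2=3)
[Gauss-Seidel] macro 8: S0 reads c2=3 → after 2×micro: 2; S1 reads c2=3 → after 1×micro: 1; S2 reads c1=1 → after 1×micro: 3 ⇒ (c0=2, c1=1, c2=3)
[Gauss-Seidel] macro 9: S0 reads c2=3 → after 2×micro: 2; S1 reads c2=3 → after 1×micro: 1; S2 reads c1=1 → after 1×micro: 3 ⇒ (c0=2, c1=1, c2=3)
[Gauss-Seidel] macro 10: S0 reads c2=3 → after 2×micro: 2; S1 reads c2=3 → after 1×micro: 1; S2 reads c1=1 → after 1×micro: 3 ⇒ (c0=2, c1=1, c2=3)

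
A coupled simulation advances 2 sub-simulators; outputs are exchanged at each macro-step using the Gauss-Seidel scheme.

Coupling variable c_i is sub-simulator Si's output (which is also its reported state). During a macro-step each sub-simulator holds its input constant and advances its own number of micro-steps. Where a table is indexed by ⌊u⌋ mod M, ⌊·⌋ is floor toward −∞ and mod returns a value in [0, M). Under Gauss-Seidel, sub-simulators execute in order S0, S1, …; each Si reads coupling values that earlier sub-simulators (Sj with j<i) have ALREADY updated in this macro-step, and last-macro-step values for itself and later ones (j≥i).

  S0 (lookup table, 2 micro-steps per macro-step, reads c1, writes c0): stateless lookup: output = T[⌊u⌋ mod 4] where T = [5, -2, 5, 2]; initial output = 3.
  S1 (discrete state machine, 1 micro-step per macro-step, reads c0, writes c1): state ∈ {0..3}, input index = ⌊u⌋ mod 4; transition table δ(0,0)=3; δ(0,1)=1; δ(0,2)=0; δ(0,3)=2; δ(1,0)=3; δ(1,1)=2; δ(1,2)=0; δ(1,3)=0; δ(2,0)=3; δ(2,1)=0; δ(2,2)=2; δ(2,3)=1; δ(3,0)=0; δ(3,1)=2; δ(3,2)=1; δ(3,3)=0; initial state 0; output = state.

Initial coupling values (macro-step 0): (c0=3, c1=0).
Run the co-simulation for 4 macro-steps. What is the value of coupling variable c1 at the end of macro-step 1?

c1 at macro-step 1 = 1

macro 1: S0 reads c1=0 → after 2×micro: 5; S1 reads c0=5 → after 1×micro: 1 ⇒ (c0=5, c1=1)
macro 2: S0 reads c1=1 → after 2×micro: -2; S1 reads c0=-2 → after 1×micro: 0 ⇒ (c0=-2, c1=0)
macro 3: S0 reads c1=0 → after 2×micro: 5; S1 reads c0=5 → after 1×micro: 1 ⇒ (c0=5, c1=1)
macro 4: S0 reads c1=1 → after 2×micro: -2; S1 reads c0=-2 → after 1×micro: 0 ⇒ (c0=-2, c1=0)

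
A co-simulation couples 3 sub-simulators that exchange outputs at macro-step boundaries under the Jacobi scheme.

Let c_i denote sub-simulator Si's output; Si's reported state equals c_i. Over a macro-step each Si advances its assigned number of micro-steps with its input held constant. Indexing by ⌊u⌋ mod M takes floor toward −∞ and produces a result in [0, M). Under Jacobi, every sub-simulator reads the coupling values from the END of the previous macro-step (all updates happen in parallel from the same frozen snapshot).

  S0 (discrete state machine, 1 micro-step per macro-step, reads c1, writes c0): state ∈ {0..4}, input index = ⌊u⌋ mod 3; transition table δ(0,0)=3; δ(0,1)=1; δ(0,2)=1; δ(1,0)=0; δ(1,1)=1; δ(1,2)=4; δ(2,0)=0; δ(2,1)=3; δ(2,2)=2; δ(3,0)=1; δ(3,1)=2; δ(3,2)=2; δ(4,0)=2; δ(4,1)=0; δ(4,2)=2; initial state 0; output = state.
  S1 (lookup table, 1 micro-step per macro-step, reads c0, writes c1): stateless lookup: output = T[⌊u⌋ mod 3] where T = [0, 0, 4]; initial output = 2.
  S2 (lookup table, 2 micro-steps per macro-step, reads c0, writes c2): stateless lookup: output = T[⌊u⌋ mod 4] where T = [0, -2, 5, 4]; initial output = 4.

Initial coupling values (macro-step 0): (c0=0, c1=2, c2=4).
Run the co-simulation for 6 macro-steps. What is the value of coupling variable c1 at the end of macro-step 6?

c1 at macro-step 6 = 0

macro 1: S0 reads c1=2 → after 1×micro: 1; S1 reads c0=0 → after 1×micro: 0; S2 reads c0=0 → after 2×micro: 0 ⇒ (c0=1, c1=0, c2=0)
macro 2: S0 reads c1=0 → after 1×micro: 0; S1 reads c0=1 → after 1×micro: 0; S2 reads c0=1 → after 2×micro: -2 ⇒ (c0=0, c1=0, c2=-2)
macro 3: S0 reads c1=0 → after 1×micro: 3; S1 reads c0=0 → after 1×micro: 0; S2 reads c0=0 → after 2×micro: 0 ⇒ (c0=3, c1=0, c2=0)
macro 4: S0 reads c1=0 → after 1×micro: 1; S1 reads c0=3 → after 1×micro: 0; S2 reads c0=3 → after 2×micro: 4 ⇒ (c0=1, c1=0, c2=4)
macro 5: S0 reads c1=0 → after 1×micro: 0; S1 reads c0=1 → after 1×micro: 0; S2 reads c0=1 → after 2×micro: -2 ⇒ (c0=0, c1=0, c2=-2)
macro 6: S0 reads c1=0 → after 1×micro: 3; S1 reads c0=0 → after 1×micro: 0; S2 reads c0=0 → after 2×micro: 0 ⇒ (c0=3, c1=0, c2=0)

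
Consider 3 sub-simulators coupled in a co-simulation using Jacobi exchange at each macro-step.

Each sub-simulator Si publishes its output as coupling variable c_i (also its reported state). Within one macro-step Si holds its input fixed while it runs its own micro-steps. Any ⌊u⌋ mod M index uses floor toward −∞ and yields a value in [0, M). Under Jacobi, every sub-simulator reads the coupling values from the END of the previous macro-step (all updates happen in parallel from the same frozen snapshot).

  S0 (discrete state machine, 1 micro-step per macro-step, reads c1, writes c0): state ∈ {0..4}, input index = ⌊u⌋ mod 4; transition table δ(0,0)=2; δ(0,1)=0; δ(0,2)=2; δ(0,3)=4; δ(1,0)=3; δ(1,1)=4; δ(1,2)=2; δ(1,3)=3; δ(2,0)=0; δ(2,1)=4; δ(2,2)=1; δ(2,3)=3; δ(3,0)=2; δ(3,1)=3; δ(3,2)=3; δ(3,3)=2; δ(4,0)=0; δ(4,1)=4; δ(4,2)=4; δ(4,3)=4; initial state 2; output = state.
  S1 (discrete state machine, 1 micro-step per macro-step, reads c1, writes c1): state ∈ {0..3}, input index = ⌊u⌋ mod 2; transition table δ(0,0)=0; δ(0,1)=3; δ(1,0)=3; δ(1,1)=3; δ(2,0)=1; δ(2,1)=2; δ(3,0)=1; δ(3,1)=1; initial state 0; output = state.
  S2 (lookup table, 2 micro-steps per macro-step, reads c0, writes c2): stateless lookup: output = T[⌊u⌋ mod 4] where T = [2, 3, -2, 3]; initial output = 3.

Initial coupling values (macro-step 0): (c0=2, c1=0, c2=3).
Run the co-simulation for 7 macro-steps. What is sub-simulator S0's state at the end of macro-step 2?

macro 1: S0 reads c1=0 → after 1×micro: 0; S1 reads c1=0 → after 1×micro: 0; S2 reads c0=2 → after 2×micro: -2 ⇒ (c0=0, c1=0, c2=-2)
macro 2: S0 reads c1=0 → after 1×micro: 2; S1 reads c1=0 → after 1×micro: 0; S2 reads c0=0 → after 2×micro: 2 ⇒ (c0=2, c1=0, c2=2)
macro 3: S0 reads c1=0 → after 1×micro: 0; S1 reads c1=0 → after 1×micro: 0; S2 reads c0=2 → after 2×micro: -2 ⇒ (c0=0, c1=0, c2=-2)
macro 4: S0 reads c1=0 → after 1×micro: 2; S1 reads c1=0 → after 1×micro: 0; S2 reads c0=0 → after 2×micro: 2 ⇒ (c0=2, c1=0, c2=2)
macro 5: S0 reads c1=0 → after 1×micro: 0; S1 reads c1=0 → after 1×micro: 0; S2 reads c0=2 → after 2×micro: -2 ⇒ (c0=0, c1=0, c2=-2)
macro 6: S0 reads c1=0 → after 1×micro: 2; S1 reads c1=0 → after 1×micro: 0; S2 reads c0=0 → after 2×micro: 2 ⇒ (c0=2, c1=0, c2=2)
macro 7: S0 reads c1=0 → after 1×micro: 0; S1 reads c1=0 → after 1×micro: 0; S2 reads c0=2 → after 2×micro: -2 ⇒ (c0=0, c1=0, c2=-2)

S0 state at macro-step 2 = 2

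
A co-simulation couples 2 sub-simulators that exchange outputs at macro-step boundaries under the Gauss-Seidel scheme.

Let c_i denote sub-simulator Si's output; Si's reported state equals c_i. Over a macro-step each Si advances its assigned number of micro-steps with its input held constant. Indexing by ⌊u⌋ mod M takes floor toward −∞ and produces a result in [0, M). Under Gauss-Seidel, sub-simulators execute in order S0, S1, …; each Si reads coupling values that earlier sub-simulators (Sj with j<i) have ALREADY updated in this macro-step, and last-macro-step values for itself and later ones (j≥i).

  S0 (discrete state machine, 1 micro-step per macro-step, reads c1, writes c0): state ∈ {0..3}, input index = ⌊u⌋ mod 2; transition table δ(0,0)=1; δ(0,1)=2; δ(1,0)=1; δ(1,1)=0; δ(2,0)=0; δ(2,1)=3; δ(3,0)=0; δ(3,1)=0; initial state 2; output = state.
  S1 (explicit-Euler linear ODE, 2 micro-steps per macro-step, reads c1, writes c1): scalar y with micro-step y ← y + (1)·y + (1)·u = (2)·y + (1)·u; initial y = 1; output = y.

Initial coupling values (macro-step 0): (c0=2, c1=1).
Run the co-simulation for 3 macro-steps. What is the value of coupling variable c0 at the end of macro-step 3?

c0 at macro-step 3 = 2

macro 1: S0 reads c1=1 → after 1×micro: 3; S1 reads c1=1 → after 2×micro: 7 ⇒ (c0=3, c1=7)
macro 2: S0 reads c1=7 → after 1×micro: 0; S1 reads c1=7 → after 2×micro: 49 ⇒ (c0=0, c1=49)
macro 3: S0 reads c1=49 → after 1×micro: 2; S1 reads c1=49 → after 2×micro: 343 ⇒ (c0=2, c1=343)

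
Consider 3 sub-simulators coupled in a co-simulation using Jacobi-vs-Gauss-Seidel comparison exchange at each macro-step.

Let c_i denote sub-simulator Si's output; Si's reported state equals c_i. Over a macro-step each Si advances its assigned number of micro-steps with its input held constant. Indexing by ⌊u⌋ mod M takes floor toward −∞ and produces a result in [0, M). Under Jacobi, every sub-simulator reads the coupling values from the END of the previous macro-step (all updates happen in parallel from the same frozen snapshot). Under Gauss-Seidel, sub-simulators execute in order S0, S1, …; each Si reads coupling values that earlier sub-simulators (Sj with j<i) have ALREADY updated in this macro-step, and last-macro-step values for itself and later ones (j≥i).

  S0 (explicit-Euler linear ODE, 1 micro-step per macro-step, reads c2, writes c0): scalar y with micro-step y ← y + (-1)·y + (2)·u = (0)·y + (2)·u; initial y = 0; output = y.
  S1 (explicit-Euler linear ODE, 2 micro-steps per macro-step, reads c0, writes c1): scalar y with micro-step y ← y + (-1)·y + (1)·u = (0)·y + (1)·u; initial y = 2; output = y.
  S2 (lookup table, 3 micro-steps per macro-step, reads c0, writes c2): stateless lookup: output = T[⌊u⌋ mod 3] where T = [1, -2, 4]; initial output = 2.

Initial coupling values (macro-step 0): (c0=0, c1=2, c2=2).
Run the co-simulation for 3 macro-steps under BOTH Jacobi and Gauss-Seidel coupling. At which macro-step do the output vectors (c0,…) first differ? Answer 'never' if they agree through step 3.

[Jacobi] macro 1: S0 reads c2=2 → after 1×micro: 4; S1 reads c0=0 → after 2×micro: 0; S2 reads c0=0 → after 3×micro: 1 ⇒ (c0=4, c1=0, c2=1)
[Jacobi] macro 2: S0 reads c2=1 → after 1×micro: 2; S1 reads c0=4 → after 2×micro: 4; S2 reads c0=4 → after 3×micro: -2 ⇒ (c0=2, c1=4, c2=-2)
[Jacobi] macro 3: S0 reads c2=-2 → after 1×micro: -4; S1 reads c0=2 → after 2×micro: 2; S2 reads c0=2 → after 3×micro: 4 ⇒ (c0=-4, c1=2, c2=4)
[Gauss-Seidel] macro 1: S0 reads c2=2 → after 1×micro: 4; S1 reads c0=4 → after 2×micro: 4; S2 reads c0=4 → after 3×micro: -2 ⇒ (c0=4, c1=4, c2=-2)
[Gauss-Seidel] macro 2: S0 reads c2=-2 → after 1×micro: -4; S1 reads c0=-4 → after 2×micro: -4; S2 reads c0=-4 → after 3×micro: 4 ⇒ (c0=-4, c1=-4, c2=4)
[Gauss-Seidel] macro 3: S0 reads c2=4 → after 1×micro: 8; S1 reads c0=8 → after 2×micro: 8; S2 reads c0=8 → after 3×micro: 4 ⇒ (c0=8, c1=8, c2=4)

first divergence at macro-step: 1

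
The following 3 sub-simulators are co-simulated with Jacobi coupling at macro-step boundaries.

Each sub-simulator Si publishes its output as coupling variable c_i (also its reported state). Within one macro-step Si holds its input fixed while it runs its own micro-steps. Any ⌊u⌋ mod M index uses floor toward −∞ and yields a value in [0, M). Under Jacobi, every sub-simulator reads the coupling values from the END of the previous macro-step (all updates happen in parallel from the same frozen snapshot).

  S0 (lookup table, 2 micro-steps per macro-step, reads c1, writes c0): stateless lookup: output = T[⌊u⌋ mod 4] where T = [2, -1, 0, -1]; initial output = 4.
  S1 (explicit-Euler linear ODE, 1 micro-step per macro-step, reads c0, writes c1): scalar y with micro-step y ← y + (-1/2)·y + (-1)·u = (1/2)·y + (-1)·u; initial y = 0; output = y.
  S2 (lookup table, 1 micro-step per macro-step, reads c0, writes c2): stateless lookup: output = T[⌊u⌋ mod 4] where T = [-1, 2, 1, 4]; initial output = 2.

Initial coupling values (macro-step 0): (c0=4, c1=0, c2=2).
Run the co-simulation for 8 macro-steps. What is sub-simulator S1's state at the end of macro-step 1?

macro 1: S0 reads c1=0 → after 2×micro: 2; S1 reads c0=4 → after 1×micro: -4; S2 reads c0=4 → after 1×micro: -1 ⇒ (c0=2, c1=-4, c2=-1)
macro 2: S0 reads c1=-4 → after 2×micro: 2; S1 reads c0=2 → after 1×micro: -4; S2 reads c0=2 → after 1×micro: 1 ⇒ (c0=2, c1=-4, c2=1)
macro 3: S0 reads c1=-4 → after 2×micro: 2; S1 reads c0=2 → after 1×micro: -4; S2 reads c0=2 → after 1×micro: 1 ⇒ (c0=2, c1=-4, c2=1)
macro 4: S0 reads c1=-4 → after 2×micro: 2; S1 reads c0=2 → after 1×micro: -4; S2 reads c0=2 → after 1×micro: 1 ⇒ (c0=2, c1=-4, c2=1)
macro 5: S0 reads c1=-4 → after 2×micro: 2; S1 reads c0=2 → after 1×micro: -4; S2 reads c0=2 → after 1×micro: 1 ⇒ (c0=2, c1=-4, c2=1)
macro 6: S0 reads c1=-4 → after 2×micro: 2; S1 reads c0=2 → after 1×micro: -4; S2 reads c0=2 → after 1×micro: 1 ⇒ (c0=2, c1=-4, c2=1)
macro 7: S0 reads c1=-4 → after 2×micro: 2; S1 reads c0=2 → after 1×micro: -4; S2 reads c0=2 → after 1×micro: 1 ⇒ (c0=2, c1=-4, c2=1)
macro 8: S0 reads c1=-4 → after 2×micro: 2; S1 reads c0=2 → after 1×micro: -4; S2 reads c0=2 → after 1×micro: 1 ⇒ (c0=2, c1=-4, c2=1)

S1 state at macro-step 1 = -4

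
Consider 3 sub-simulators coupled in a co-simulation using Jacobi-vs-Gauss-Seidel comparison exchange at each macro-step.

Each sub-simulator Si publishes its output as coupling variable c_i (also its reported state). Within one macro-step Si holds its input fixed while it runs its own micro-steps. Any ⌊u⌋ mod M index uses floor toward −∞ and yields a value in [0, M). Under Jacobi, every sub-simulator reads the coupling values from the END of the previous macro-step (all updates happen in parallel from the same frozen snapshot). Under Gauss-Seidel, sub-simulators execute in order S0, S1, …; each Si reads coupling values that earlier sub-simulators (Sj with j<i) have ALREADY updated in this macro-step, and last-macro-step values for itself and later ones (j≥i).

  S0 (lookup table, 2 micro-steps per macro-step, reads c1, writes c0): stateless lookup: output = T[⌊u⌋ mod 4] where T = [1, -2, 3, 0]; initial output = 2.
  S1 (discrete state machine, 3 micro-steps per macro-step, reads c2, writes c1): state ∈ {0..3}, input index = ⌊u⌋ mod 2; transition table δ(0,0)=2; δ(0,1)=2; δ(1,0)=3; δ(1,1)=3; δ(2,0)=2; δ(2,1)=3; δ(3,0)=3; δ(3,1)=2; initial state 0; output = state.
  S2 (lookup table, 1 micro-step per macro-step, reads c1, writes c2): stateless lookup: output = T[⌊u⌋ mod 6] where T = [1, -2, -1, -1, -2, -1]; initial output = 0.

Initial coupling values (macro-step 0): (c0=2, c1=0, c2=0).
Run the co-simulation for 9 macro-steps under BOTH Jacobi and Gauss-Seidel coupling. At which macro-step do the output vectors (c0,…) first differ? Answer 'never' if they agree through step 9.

[Jacobi] macro 1: S0 reads c1=0 → after 2×micro: 1; S1 reads c2=0 → after 3×micro: 2; S2 reads c1=0 → after 1×micro: 1 ⇒ (c0=1, c1=2, c2=1)
[Jacobi] macro 2: S0 reads c1=2 → after 2×micro: 3; S1 reads c2=1 → after 3×micro: 3; S2 reads c1=2 → after 1×micro: -1 ⇒ (c0=3, c1=3, c2=-1)
[Jacobi] macro 3: S0 reads c1=3 → after 2×micro: 0; S1 reads c2=-1 → after 3×micro: 2; S2 reads c1=3 → after 1×micro: -1 ⇒ (c0=0, c1=2, c2=-1)
[Jacobi] macro 4: S0 reads c1=2 → after 2×micro: 3; S1 reads c2=-1 → after 3×micro: 3; S2 reads c1=2 → after 1×micro: -1 ⇒ (c0=3, c1=3, c2=-1)
[Jacobi] macro 5: S0 reads c1=3 → after 2×micro: 0; S1 reads c2=-1 → after 3×micro: 2; S2 reads c1=3 → after 1×micro: -1 ⇒ (c0=0, c1=2, c2=-1)
[Jacobi] macro 6: S0 reads c1=2 → after 2×micro: 3; S1 reads c2=-1 → after 3×micro: 3; S2 reads c1=2 → after 1×micro: -1 ⇒ (c0=3, c1=3, c2=-1)
[Jacobi] macro 7: S0 reads c1=3 → after 2×micro: 0; S1 reads c2=-1 → after 3×micro: 2; S2 reads c1=3 → after 1×micro: -1 ⇒ (c0=0, c1=2, c2=-1)
[Jacobi] macro 8: S0 reads c1=2 → after 2×micro: 3; S1 reads c2=-1 → after 3×micro: 3; S2 reads c1=2 → after 1×micro: -1 ⇒ (c0=3, c1=3, c2=-1)
[Jacobi] macro 9: S0 reads c1=3 → after 2×micro: 0; S1 reads c2=-1 → after 3×micro: 2; S2 reads c1=3 → after 1×micro: -1 ⇒ (c0=0, c1=2, c2=-1)
[Gauss-Seidel] macro 1: S0 reads c1=0 → after 2×micro: 1; S1 reads c2=0 → after 3×micro: 2; S2 reads c1=2 → after 1×micro: -1 ⇒ (c0=1, c1=2, c2=-1)
[Gauss-Seidel] macro 2: S0 reads c1=2 → after 2×micro: 3; S1 reads c2=-1 → after 3×micro: 3; S2 reads c1=3 → after 1×micro: -1 ⇒ (c0=3, c1=3, c2=-1)
[Gauss-Seidel] macro 3: S0 reads c1=3 → after 2×micro: 0; S1 reads c2=-1 → after 3×micro: 2; S2 reads c1=2 → after 1×micro: -1 ⇒ (c0=0, c1=2, c2=-1)
[Gauss-Seidel] macro 4: S0 reads c1=2 → after 2×micro: 3; S1 reads c2=-1 → after 3×micro: 3; S2 reads c1=3 → after 1×micro: -1 ⇒ (c0=3, c1=3, c2=-1)
[Gauss-Seidel] macro 5: S0 reads c1=3 → after 2×micro: 0; S1 reads c2=-1 → after 3×micro: 2; S2 reads c1=2 → after 1×micro: -1 ⇒ (c0=0, c1=2, c2=-1)
[Gauss-Seidel] macro 6: S0 reads c1=2 → after 2×micro: 3; S1 reads c2=-1 → after 3×micro: 3; S2 reads c1=3 → after 1×micro: -1 ⇒ (c0=3, c1=3, c2=-1)
[Gauss-Seidel] macro 7: S0 reads c1=3 → after 2×micro: 0; S1 reads c2=-1 → after 3×micro: 2; S2 reads c1=2 → after 1×micro: -1 ⇒ (c0=0, c1=2, c2=-1)
[Gauss-Seidel] macro 8: S0 reads c1=2 → after 2×micro: 3; S1 reads c2=-1 → after 3×micro: 3; S2 reads c1=3 → after 1×micro: -1 ⇒ (c0=3, c1=3, c2=-1)
[Gauss-Seidel] macro 9: S0 reads c1=3 → after 2×micro: 0; S1 reads c2=-1 → after 3×micro: 2; S2 reads c1=2 → after 1×micro: -1 ⇒ (c0=0, c1=2, c2=-1)

first divergence at macro-step: 1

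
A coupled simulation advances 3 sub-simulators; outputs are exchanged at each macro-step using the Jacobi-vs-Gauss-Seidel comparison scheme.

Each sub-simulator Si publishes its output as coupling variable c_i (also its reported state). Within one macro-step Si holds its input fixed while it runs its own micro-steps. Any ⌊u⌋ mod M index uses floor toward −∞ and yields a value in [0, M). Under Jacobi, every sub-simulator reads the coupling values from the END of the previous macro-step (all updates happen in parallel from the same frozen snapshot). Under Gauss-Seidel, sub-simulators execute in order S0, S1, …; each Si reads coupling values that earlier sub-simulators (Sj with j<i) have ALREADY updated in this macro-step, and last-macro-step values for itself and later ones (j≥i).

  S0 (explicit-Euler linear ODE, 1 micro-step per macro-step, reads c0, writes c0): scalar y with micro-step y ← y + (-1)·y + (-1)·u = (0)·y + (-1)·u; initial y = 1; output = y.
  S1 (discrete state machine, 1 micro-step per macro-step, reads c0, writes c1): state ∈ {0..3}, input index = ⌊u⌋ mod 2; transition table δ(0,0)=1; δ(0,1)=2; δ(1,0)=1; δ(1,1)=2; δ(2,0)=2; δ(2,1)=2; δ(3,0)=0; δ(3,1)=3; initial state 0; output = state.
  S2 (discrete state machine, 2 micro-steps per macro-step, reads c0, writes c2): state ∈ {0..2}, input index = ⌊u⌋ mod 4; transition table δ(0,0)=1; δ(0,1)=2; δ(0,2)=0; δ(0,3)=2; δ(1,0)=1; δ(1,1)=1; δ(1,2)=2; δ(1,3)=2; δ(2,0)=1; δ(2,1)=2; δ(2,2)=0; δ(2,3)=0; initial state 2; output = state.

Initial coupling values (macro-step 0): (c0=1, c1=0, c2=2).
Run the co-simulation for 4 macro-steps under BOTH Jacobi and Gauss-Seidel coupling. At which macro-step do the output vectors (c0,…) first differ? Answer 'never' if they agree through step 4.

[Jacobi] macro 1: S0 reads c0=1 → after 1×micro: -1; S1 reads c0=1 → after 1×micro: 2; S2 reads c0=1 → after 2×micro: 2 ⇒ (c0=-1, c1=2, c2=2)
[Jacobi] macro 2: S0 reads c0=-1 → after 1×micro: 1; S1 reads c0=-1 → after 1×micro: 2; S2 reads c0=-1 → after 2×micro: 2 ⇒ (c0=1, c1=2, c2=2)
[Jacobi] macro 3: S0 reads c0=1 → after 1×micro: -1; S1 reads c0=1 → after 1×micro: 2; S2 reads c0=1 → after 2×micro: 2 ⇒ (c0=-1, c1=2, c2=2)
[Jacobi] macro 4: S0 reads c0=-1 → after 1×micro: 1; S1 reads c0=-1 → after 1×micro: 2; S2 reads c0=-1 → after 2×micro: 2 ⇒ (c0=1, c1=2, c2=2)
[Gauss-Seidel] macro 1: S0 reads c0=1 → after 1×micro: -1; S1 reads c0=-1 → after 1×micro: 2; S2 reads c0=-1 → after 2×micro: 2 ⇒ (c0=-1, c1=2, c2=2)
[Gauss-Seidel] macro 2: S0 reads c0=-1 → after 1×micro: 1; S1 reads c0=1 → after 1×micro: 2; S2 reads c0=1 → after 2×micro: 2 ⇒ (c0=1, c1=2, c2=2)
[Gauss-Seidel] macro 3: S0 reads c0=1 → after 1×micro: -1; S1 reads c0=-1 → after 1×micro: 2; S2 reads c0=-1 → after 2×micro: 2 ⇒ (c0=-1, c1=2, c2=2)
[Gauss-Seidel] macro 4: S0 reads c0=-1 → after 1×micro: 1; S1 reads c0=1 → after 1×micro: 2; S2 reads c0=1 → after 2×micro: 2 ⇒ (c0=1, c1=2, c2=2)

first divergence at macro-step: never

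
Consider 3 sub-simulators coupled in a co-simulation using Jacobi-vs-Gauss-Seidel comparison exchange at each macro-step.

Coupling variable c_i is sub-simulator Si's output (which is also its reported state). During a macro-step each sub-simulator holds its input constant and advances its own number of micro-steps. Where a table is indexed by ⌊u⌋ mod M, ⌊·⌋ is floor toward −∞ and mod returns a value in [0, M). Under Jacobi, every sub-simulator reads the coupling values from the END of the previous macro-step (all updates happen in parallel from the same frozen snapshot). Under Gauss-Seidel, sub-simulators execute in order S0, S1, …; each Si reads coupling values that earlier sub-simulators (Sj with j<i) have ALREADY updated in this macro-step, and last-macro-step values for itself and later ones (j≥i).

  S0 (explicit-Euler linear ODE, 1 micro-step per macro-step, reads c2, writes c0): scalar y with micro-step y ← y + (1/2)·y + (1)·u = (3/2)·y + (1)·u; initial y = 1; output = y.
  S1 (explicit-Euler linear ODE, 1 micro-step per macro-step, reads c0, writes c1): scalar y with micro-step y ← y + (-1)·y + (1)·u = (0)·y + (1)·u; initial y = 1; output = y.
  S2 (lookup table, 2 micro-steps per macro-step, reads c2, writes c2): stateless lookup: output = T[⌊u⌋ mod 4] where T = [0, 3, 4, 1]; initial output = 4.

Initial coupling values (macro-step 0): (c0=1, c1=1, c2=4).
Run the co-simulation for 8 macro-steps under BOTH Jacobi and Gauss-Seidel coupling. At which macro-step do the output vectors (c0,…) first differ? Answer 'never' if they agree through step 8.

[Jacobi] macro 1: S0 reads c2=4 → after 1×micro: 11/2; S1 reads c0=1 → after 1×micro: 1; S2 reads c2=4 → after 2×micro: 0 ⇒ (c0=11/2, c1=1, c2=0)
[Jacobi] macro 2: S0 reads c2=0 → after 1×micro: 33/4; S1 reads c0=11/2 → after 1×micro: 11/2; S2 reads c2=0 → after 2×micro: 0 ⇒ (c0=33/4, c1=11/2, c2=0)
[Jacobi] macro 3: S0 reads c2=0 → after 1×micro: 99/8; S1 reads c0=33/4 → after 1×micro: 33/4; S2 reads c2=0 → after 2×micro: 0 ⇒ (c0=99/8, c1=33/4, c2=0)
[Jacobi] macro 4: S0 reads c2=0 → after 1×micro: 297/16; S1 reads c0=99/8 → after 1×micro: 99/8; S2 reads c2=0 → after 2×micro: 0 ⇒ (c0=297/16, c1=99/8, c2=0)
[Jacobi] macro 5: S0 reads c2=0 → after 1×micro: 891/32; S1 reads c0=297/16 → after 1×micro: 297/16; S2 reads c2=0 → after 2×micro: 0 ⇒ (c0=891/32, c1=297/16, c2=0)
[Jacobi] macro 6: S0 reads c2=0 → after 1×micro: 2673/64; S1 reads c0=891/32 → after 1×micro: 891/32; S2 reads c2=0 → after 2×micro: 0 ⇒ (c0=2673/64, c1=891/32, c2=0)
[Jacobi] macro 7: S0 reads c2=0 → after 1×micro: 8019/128; S1 reads c0=2673/64 → after 1×micro: 2673/64; S2 reads c2=0 → after 2×micro: 0 ⇒ (c0=8019/128, c1=2673/64, c2=0)
[Jacobi] macro 8: S0 reads c2=0 → after 1×micro: 24057/256; S1 reads c0=8019/128 → after 1×micro: 8019/128; S2 reads c2=0 → after 2×micro: 0 ⇒ (c0=24057/256, c1=8019/128, c2=0)
[Gauss-Seidel] macro 1: S0 reads c2=4 → after 1×micro: 11/2; S1 reads c0=11/2 → after 1×micro: 11/2; S2 reads c2=4 → after 2×micro: 0 ⇒ (c0=11/2, c1=11/2, c2=0)
[Gauss-Seidel] macro 2: S0 reads c2=0 → after 1×micro: 33/4; S1 reads c0=33/4 → after 1×micro: 33/4; S2 reads c2=0 → after 2×micro: 0 ⇒ (c0=33/4, c1=33/4, c2=0)
[Gauss-Seidel] macro 3: S0 reads c2=0 → after 1×micro: 99/8; S1 reads c0=99/8 → after 1×micro: 99/8; S2 reads c2=0 → after 2×micro: 0 ⇒ (c0=99/8, c1=99/8, c2=0)
[Gauss-Seidel] macro 4: S0 reads c2=0 → after 1×micro: 297/16; S1 reads c0=297/16 → after 1×micro: 297/16; S2 reads c2=0 → after 2×micro: 0 ⇒ (c0=297/16, c1=297/16, c2=0)
[Gauss-Seidel] macro 5: S0 reads c2=0 → after 1×micro: 891/32; S1 reads c0=891/32 → after 1×micro: 891/32; S2 reads c2=0 → after 2×micro: 0 ⇒ (c0=891/32, c1=891/32, c2=0)
[Gauss-Seidel] macro 6: S0 reads c2=0 → after 1×micro: 2673/64; S1 reads c0=2673/64 → after 1×micro: 2673/64; S2 reads c2=0 → after 2×micro: 0 ⇒ (c0=2673/64, c1=2673/64, c2=0)
[Gauss-Seidel] macro 7: S0 reads c2=0 → after 1×micro: 8019/128; S1 reads c0=8019/128 → after 1×micro: 8019/128; S2 reads c2=0 → after 2×micro: 0 ⇒ (c0=8019/128, c1=8019/128, c2=0)
[Gauss-Seidel] macro 8: S0 reads c2=0 → after 1×micro: 24057/256; S1 reads c0=24057/256 → after 1×micro: 24057/256; S2 reads c2=0 → after 2×micro: 0 ⇒ (c0=24057/256, c1=24057/256, c2=0)

first divergence at macro-step: 1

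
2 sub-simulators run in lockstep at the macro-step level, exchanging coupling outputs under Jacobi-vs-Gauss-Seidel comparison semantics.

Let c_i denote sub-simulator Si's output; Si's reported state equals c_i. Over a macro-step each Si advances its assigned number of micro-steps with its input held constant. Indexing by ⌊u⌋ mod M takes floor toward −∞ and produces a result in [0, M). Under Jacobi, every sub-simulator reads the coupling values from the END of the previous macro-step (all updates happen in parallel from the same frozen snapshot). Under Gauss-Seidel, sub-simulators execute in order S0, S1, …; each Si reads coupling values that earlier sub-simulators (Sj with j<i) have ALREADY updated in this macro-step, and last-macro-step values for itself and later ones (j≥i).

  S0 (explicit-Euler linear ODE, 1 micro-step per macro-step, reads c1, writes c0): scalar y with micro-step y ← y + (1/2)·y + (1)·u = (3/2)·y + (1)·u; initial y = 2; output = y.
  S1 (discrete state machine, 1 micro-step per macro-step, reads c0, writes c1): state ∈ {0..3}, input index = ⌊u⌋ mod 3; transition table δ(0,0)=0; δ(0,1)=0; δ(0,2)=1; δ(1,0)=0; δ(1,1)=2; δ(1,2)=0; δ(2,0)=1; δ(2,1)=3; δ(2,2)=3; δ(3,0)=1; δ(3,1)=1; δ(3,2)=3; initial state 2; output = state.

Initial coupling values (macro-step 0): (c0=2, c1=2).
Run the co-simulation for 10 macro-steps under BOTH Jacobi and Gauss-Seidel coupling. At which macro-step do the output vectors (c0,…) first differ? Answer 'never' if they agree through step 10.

first divergence at macro-step: 2

[Jacobi] macro 1: S0 reads c1=2 → after 1×micro: 5; S1 reads c0=2 → after 1×micro: 3 ⇒ (c0=5, c1=3)
[Jacobi] macro 2: S0 reads c1=3 → after 1×micro: 21/2; S1 reads c0=5 → after 1×micro: 3 ⇒ (c0=21/2, c1=3)
[Jacobi] macro 3: S0 reads c1=3 → after 1×micro: 75/4; S1 reads c0=21/2 → after 1×micro: 1 ⇒ (c0=75/4, c1=1)
[Jacobi] macro 4: S0 reads c1=1 → after 1×micro: 233/8; S1 reads c0=75/4 → after 1×micro: 0 ⇒ (c0=233/8, c1=0)
[Jacobi] macro 5: S0 reads c1=0 → after 1×micro: 699/16; S1 reads c0=233/8 → after 1×micro: 1 ⇒ (c0=699/16, c1=1)
[Jacobi] macro 6: S0 reads c1=1 → after 1×micro: 2129/32; S1 reads c0=699/16 → after 1×micro: 2 ⇒ (c0=2129/32, c1=2)
[Jacobi] macro 7: S0 reads c1=2 → after 1×micro: 6515/64; S1 reads c0=2129/32 → after 1×micro: 1 ⇒ (c0=6515/64, c1=1)
[Jacobi] macro 8: S0 reads c1=1 → after 1×micro: 19673/128; S1 reads c0=6515/64 → after 1×micro: 0 ⇒ (c0=19673/128, c1=0)
[Jacobi] macro 9: S0 reads c1=0 → after 1×micro: 59019/256; S1 reads c0=19673/128 → after 1×micro: 0 ⇒ (c0=59019/256, c1=0)
[Jacobi] macro 10: S0 reads c1=0 → after 1×micro: 177057/512; S1 reads c0=59019/256 → after 1×micro: 1 ⇒ (c0=177057/512, c1=1)
[Gauss-Seidel] macro 1: S0 reads c1=2 → after 1×micro: 5; S1 reads c0=5 → after 1×micro: 3 ⇒ (c0=5, c1=3)
[Gauss-Seidel] macro 2: S0 reads c1=3 → after 1×micro: 21/2; S1 reads c0=21/2 → after 1×micro: 1 ⇒ (c0=21/2, c1=1)
[Gauss-Seidel] macro 3: S0 reads c1=1 → after 1×micro: 67/4; S1 reads c0=67/4 → after 1×micro: 2 ⇒ (c0=67/4, c1=2)
[Gauss-Seidel] macro 4: S0 reads c1=2 → after 1×micro: 217/8; S1 reads c0=217/8 → after 1×micro: 1 ⇒ (c0=217/8, c1=1)
[Gauss-Seidel] macro 5: S0 reads c1=1 → after 1×micro: 667/16; S1 reads c0=667/16 → after 1×micro: 0 ⇒ (c0=667/16, c1=0)
[Gauss-Seidel] macro 6: S0 reads c1=0 → after 1×micro: 2001/32; S1 reads c0=2001/32 → after 1×micro: 1 ⇒ (c0=2001/32, c1=1)
[Gauss-Seidel] macro 7: S0 reads c1=1 → after 1×micro: 6067/64; S1 reads c0=6067/64 → after 1×micro: 2 ⇒ (c0=6067/64, c1=2)
[Gauss-Seidel] macro 8: S0 reads c1=2 → after 1×micro: 18457/128; S1 reads c0=18457/128 → after 1×micro: 1 ⇒ (c0=18457/128, c1=1)
[Gauss-Seidel] macro 9: S0 reads c1=1 → after 1×micro: 55627/256; S1 reads c0=55627/256 → after 1×micro: 2 ⇒ (c0=55627/256, c1=2)
[Gauss-Seidel] macro 10: S0 reads c1=2 → after 1×micro: 167905/512; S1 reads c0=167905/512 → after 1×micro: 1 ⇒ (c0=167905/512, c1=1)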